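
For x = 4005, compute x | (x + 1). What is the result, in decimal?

x = 111110100101 = 4005
x + 1 = 111110100110
OR    = 111110100111 = 4007
(x | (x + 1) sets the lowest cleared bit.)

4007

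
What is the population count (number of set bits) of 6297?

6

6297 = 1100010011001
Count the 1s: 1 + 1 + 1 + 1 + 1 + 1 = 6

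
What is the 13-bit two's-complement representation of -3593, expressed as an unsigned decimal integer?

4599

3593 in 13 bits: 0111000001001
Invert: 1000111110110
Add 1:  1000111110111 = 4599
(Check: 2^13 - 3593 = 8192 - 3593 = 4599.)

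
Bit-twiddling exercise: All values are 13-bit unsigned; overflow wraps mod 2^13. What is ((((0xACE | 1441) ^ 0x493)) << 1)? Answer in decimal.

5880

0xACE = 0101011001110
1441 = 0010110100001
→ | → 0111111101111 = 4079
0x493 = 0010010010011
→ ^ → 0101101111100 = 2940
→ << 1 (mod 2^13) → 1011011111000 = 5880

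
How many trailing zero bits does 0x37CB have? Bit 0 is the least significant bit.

0

0x37CB = 11011111001011
Trailing zeros: 0, so the lowest set bit is bit 0 (value 1).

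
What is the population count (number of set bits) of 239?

239 = 11101111
Count the 1s: 1 + 1 + 1 + 1 + 1 + 1 + 1 = 7

7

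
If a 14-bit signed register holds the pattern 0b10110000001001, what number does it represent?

pattern = 10110000001001 (MSB is 1 ⇒ negative)
Invert: 01001111110110, add 1 → 01001111110111 = 5111, so the value is -5111.
(Equivalently: 11273 - 2^14 = 11273 - 16384 = -5111.)

-5111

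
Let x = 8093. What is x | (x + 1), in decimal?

8095

x = 1111110011101 = 8093
x + 1 = 1111110011110
OR    = 1111110011111 = 8095
(x | (x + 1) sets the lowest cleared bit.)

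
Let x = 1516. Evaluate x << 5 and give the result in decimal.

1516 = 0000010111101100
shift left by 5 → 1011110110000000 = 48512
(equivalently, 1516 × 2^5 = 1516 × 32)

48512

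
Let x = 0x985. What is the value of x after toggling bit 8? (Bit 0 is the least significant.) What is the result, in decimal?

2181

x = 100110000101
bit 8 is currently 1; toggle it via x ^ (1 << 8) = x ^ 256
→ 100010000101 = 2181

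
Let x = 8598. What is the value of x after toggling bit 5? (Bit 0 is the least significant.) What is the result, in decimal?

x = 10000110010110
bit 5 is currently 0; toggle it via x ^ (1 << 5) = x ^ 32
→ 10000110110110 = 8630

8630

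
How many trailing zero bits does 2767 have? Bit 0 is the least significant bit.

2767 = 101011001111
Trailing zeros: 0, so the lowest set bit is bit 0 (value 1).

0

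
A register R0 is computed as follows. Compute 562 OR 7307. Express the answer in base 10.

7867

562 = 0001000110010
7307 = 1110010001011
 OR → 1111010111011 = 7867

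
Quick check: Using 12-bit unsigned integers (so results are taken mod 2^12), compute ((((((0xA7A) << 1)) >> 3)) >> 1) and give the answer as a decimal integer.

0xA7A = 101001111010
→ << 1 (mod 2^12) → 010011110100 = 1268
→ >> 3 → 000010011110 = 158
→ >> 1 → 000001001111 = 79

79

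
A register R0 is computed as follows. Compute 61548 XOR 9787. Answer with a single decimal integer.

61548 = 1111000001101100
9787 = 0010011000111011
XOR → 1101011001010111 = 54871

54871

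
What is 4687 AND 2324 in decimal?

4

4687 = 1001001001111
2324 = 0100100010100
AND → 0000000000100 = 4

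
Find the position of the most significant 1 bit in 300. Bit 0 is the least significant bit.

8

300 = 100101100
The topmost 1 is at position 8 (since 2^8 = 256 ≤ 300 < 512).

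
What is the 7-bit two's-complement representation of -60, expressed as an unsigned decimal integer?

60 in 7 bits: 0111100
Invert: 1000011
Add 1:  1000100 = 68
(Check: 2^7 - 60 = 128 - 60 = 68.)

68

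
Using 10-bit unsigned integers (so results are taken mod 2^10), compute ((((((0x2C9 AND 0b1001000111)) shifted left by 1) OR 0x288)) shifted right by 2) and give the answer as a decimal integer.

0x2C9 = 1011001001
0b1001000111 = 1001000111
→ AND → 1001000001 = 577
→ shifted left by 1 (mod 2^10) → 0010000010 = 130
0x288 = 1010001000
→ OR → 1010001010 = 650
→ shifted right by 2 → 0010100010 = 162

162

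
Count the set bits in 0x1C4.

0x1C4 = 111000100
Count the 1s: 1 + 1 + 1 + 1 = 4

4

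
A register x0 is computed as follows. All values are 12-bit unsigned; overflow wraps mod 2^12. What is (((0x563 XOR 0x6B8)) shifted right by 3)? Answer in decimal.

0x563 = 010101100011
0x6B8 = 011010111000
→ XOR → 001111011011 = 987
→ shifted right by 3 → 000001111011 = 123

123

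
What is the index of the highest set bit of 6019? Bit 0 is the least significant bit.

12

6019 = 1011110000011
The topmost 1 is at position 12 (since 2^12 = 4096 ≤ 6019 < 8192).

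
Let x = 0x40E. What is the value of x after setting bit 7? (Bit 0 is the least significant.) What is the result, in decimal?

1166

x = 000010000001110
bit 7 is currently 0; set it via x | (1 << 7) = x | 128
→ 000010010001110 = 1166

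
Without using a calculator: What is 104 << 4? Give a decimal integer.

1664

104 = 00001101000
shift left by 4 → 11010000000 = 1664
(equivalently, 104 × 2^4 = 104 × 16)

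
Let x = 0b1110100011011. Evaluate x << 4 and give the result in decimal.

x = 00001110100011011
shift left by 4 → 11101000110110000 = 119216
(equivalently, 7451 × 2^4 = 7451 × 16)

119216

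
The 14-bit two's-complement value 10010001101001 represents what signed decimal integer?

-7063

pattern = 10010001101001 (MSB is 1 ⇒ negative)
Invert: 01101110010110, add 1 → 01101110010111 = 7063, so the value is -7063.
(Equivalently: 9321 - 2^14 = 9321 - 16384 = -7063.)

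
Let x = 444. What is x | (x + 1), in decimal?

445

x = 110111100 = 444
x + 1 = 110111101
OR    = 110111101 = 445
(x | (x + 1) sets the lowest cleared bit.)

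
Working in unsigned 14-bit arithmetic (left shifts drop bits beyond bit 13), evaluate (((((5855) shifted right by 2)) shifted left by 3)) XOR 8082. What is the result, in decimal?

12842

5855 = 01011011011111
→ shifted right by 2 → 00010110110111 = 1463
→ shifted left by 3 (mod 2^14) → 10110110111000 = 11704
8082 = 01111110010010
→ XOR → 11001000101010 = 12842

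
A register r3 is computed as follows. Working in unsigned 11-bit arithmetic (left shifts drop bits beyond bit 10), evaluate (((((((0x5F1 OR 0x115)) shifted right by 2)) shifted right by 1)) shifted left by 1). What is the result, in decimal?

0x5F1 = 10111110001
0x115 = 00100010101
→ OR → 10111110101 = 1525
→ shifted right by 2 → 00101111101 = 381
→ shifted right by 1 → 00010111110 = 190
→ shifted left by 1 (mod 2^11) → 00101111100 = 380

380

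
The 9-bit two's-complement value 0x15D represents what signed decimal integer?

pattern = 101011101 (MSB is 1 ⇒ negative)
Invert: 010100010, add 1 → 010100011 = 163, so the value is -163.
(Equivalently: 349 - 2^9 = 349 - 512 = -163.)

-163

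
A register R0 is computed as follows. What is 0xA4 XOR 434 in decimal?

0xA4 = 010100100
434 = 110110010
XOR → 100010110 = 278

278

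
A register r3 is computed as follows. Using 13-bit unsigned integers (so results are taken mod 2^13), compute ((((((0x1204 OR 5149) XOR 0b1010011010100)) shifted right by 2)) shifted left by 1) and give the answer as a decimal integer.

0x1204 = 1001000000100
5149 = 1010000011101
→ OR → 1011000011101 = 5661
0b1010011010100 = 1010011010100
→ XOR → 0001011001001 = 713
→ shifted right by 2 → 0000010110010 = 178
→ shifted left by 1 (mod 2^13) → 0000101100100 = 356

356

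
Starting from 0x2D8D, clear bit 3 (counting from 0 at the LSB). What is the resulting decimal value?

11653

x = 010110110001101
bit 3 is currently 1; clear it via x & ~(1 << 3) = x & ~8
→ 010110110000101 = 11653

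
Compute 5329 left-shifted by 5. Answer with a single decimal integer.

5329 = 000001010011010001
shift left by 5 → 101001101000100000 = 170528
(equivalently, 5329 × 2^5 = 5329 × 32)

170528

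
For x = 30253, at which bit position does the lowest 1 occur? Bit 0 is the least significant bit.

0

30253 = 111011000101101
Trailing zeros: 0, so the lowest set bit is bit 0 (value 1).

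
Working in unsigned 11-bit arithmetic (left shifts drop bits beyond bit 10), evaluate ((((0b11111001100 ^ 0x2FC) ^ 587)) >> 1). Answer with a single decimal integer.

0b11111001100 = 11111001100
0x2FC = 01011111100
→ ^ → 10100110000 = 1328
587 = 01001001011
→ ^ → 11101111011 = 1915
→ >> 1 → 01110111101 = 957

957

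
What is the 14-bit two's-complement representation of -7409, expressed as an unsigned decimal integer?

8975

7409 in 14 bits: 01110011110001
Invert: 10001100001110
Add 1:  10001100001111 = 8975
(Check: 2^14 - 7409 = 16384 - 7409 = 8975.)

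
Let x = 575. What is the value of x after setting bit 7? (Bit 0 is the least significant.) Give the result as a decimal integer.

703

x = 001000111111
bit 7 is currently 0; set it via x | (1 << 7) = x | 128
→ 001010111111 = 703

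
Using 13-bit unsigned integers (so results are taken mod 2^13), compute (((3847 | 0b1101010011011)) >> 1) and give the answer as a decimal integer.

4047

3847 = 0111100000111
0b1101010011011 = 1101010011011
→ | → 1111110011111 = 8095
→ >> 1 → 0111111001111 = 4047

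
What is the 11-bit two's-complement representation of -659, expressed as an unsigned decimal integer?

1389

659 in 11 bits: 01010010011
Invert: 10101101100
Add 1:  10101101101 = 1389
(Check: 2^11 - 659 = 2048 - 659 = 1389.)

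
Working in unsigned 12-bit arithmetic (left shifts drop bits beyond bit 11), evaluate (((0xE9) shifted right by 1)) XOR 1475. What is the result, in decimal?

1463

0xE9 = 000011101001
→ shifted right by 1 → 000001110100 = 116
1475 = 010111000011
→ XOR → 010110110111 = 1463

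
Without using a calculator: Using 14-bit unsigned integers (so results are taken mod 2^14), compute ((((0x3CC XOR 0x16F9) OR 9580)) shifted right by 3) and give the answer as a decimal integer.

1711

0x3CC = 00001111001100
0x16F9 = 01011011111001
→ XOR → 01010100110101 = 5429
9580 = 10010101101100
→ OR → 11010101111101 = 13693
→ shifted right by 3 → 00011010101111 = 1711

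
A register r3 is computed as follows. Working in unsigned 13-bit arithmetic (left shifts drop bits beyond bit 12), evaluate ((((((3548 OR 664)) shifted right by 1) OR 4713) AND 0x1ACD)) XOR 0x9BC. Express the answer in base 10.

3548 = 0110111011100
664 = 0001010011000
→ OR → 0111111011100 = 4060
→ shifted right by 1 → 0011111101110 = 2030
4713 = 1001001101001
→ OR → 1011111101111 = 6127
0x1ACD = 1101011001101
→ AND → 1001011001101 = 4813
0x9BC = 0100110111100
→ XOR → 1101101110001 = 7025

7025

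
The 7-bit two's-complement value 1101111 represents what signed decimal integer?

pattern = 1101111 (MSB is 1 ⇒ negative)
Invert: 0010000, add 1 → 0010001 = 17, so the value is -17.
(Equivalently: 111 - 2^7 = 111 - 128 = -17.)

-17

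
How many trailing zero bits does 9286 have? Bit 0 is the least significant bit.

1

9286 = 10010001000110
Trailing zeros: 1, so the lowest set bit is bit 1 (value 2).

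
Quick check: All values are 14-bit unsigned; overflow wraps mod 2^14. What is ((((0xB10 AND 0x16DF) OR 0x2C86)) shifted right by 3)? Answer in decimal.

1490

0xB10 = 00101100010000
0x16DF = 01011011011111
→ AND → 00001000010000 = 528
0x2C86 = 10110010000110
→ OR → 10111010010110 = 11926
→ shifted right by 3 → 00010111010010 = 1490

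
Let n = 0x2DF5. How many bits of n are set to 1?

10

0x2DF5 = 10110111110101
Count the 1s: 1 + 1 + 1 + 1 + 1 + 1 + 1 + 1 + 1 + 1 = 10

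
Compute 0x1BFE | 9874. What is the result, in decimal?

16382

0x1BFE = 01101111111110
9874 = 10011010010010
 OR → 11111111111110 = 16382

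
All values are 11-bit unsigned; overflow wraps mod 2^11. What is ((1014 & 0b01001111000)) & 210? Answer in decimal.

80

1014 = 01111110110
0b01001111000 = 01001111000
→ & → 01001110000 = 624
210 = 00011010010
→ & → 00001010000 = 80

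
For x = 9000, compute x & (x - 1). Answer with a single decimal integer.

x = 10001100101000 = 9000
x - 1 = 10001100100111
AND   = 10001100100000 = 8992
(x & (x - 1) clears the lowest set bit of x.)

8992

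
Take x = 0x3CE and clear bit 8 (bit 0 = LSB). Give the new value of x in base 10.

x = 1111001110
bit 8 is currently 1; clear it via x & ~(1 << 8) = x & ~256
→ 1011001110 = 718

718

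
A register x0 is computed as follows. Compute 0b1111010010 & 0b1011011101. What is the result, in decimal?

a = 1111010010
b = 1011011101
AND → 1011010000 = 720

720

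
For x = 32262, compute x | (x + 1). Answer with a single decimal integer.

32263

x = 111111000000110 = 32262
x + 1 = 111111000000111
OR    = 111111000000111 = 32263
(x | (x + 1) sets the lowest cleared bit.)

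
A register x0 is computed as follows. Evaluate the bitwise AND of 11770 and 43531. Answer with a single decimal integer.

10250

11770 = 0010110111111010
43531 = 1010101000001011
AND → 0010100000001010 = 10250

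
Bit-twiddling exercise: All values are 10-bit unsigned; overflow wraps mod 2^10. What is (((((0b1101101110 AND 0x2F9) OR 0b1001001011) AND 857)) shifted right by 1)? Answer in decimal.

0b1101101110 = 1101101110
0x2F9 = 1011111001
→ AND → 1001101000 = 616
0b1001001011 = 1001001011
→ OR → 1001101011 = 619
857 = 1101011001
→ AND → 1001001001 = 585
→ shifted right by 1 → 0100100100 = 292

292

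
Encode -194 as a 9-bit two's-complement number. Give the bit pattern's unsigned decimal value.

194 in 9 bits: 011000010
Invert: 100111101
Add 1:  100111110 = 318
(Check: 2^9 - 194 = 512 - 194 = 318.)

318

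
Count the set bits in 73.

3

73 = 1001001
Count the 1s: 1 + 1 + 1 = 3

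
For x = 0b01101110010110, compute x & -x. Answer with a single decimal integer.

2

x = 1101110010110 = 7062
-x (two's complement) = …0010001101010
AND   = 0000000000010 = 2
(x & -x isolates the lowest set bit of x.)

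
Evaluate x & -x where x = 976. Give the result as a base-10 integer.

16

x = 1111010000 = 976
-x (two's complement) = …0000110000
AND   = 0000010000 = 16
(x & -x isolates the lowest set bit of x.)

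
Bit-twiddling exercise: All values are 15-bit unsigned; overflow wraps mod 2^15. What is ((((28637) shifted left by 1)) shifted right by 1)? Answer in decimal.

12253

28637 = 110111111011101
→ shifted left by 1 (mod 2^15) → 101111110111010 = 24506
→ shifted right by 1 → 010111111011101 = 12253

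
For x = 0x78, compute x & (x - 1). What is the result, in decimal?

112

x = 1111000 = 120
x - 1 = 1110111
AND   = 1110000 = 112
(x & (x - 1) clears the lowest set bit of x.)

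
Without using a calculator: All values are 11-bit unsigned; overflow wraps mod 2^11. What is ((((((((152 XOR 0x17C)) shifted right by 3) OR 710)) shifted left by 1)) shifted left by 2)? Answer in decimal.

2032

152 = 00010011000
0x17C = 00101111100
→ XOR → 00111100100 = 484
→ shifted right by 3 → 00000111100 = 60
710 = 01011000110
→ OR → 01011111110 = 766
→ shifted left by 1 (mod 2^11) → 10111111100 = 1532
→ shifted left by 2 (mod 2^11) → 11111110000 = 2032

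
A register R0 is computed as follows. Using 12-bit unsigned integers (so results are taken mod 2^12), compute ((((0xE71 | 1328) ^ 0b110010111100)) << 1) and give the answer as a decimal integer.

0xE71 = 111001110001
1328 = 010100110000
→ | → 111101110001 = 3953
0b110010111100 = 110010111100
→ ^ → 001111001101 = 973
→ << 1 (mod 2^12) → 011110011010 = 1946

1946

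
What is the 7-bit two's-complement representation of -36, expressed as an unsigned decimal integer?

36 in 7 bits: 0100100
Invert: 1011011
Add 1:  1011100 = 92
(Check: 2^7 - 36 = 128 - 36 = 92.)

92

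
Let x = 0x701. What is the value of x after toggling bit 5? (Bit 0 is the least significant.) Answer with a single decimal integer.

x = 11100000001
bit 5 is currently 0; toggle it via x ^ (1 << 5) = x ^ 32
→ 11100100001 = 1825

1825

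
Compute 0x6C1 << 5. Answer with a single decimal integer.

55328

0x6C1 = 0000011011000001
shift left by 5 → 1101100000100000 = 55328
(equivalently, 1729 × 2^5 = 1729 × 32)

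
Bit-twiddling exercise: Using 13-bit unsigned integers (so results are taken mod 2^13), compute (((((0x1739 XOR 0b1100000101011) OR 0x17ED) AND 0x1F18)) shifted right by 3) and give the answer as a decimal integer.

995

0x1739 = 1011100111001
0b1100000101011 = 1100000101011
→ XOR → 0111100010010 = 3858
0x17ED = 1011111101101
→ OR → 1111111111111 = 8191
0x1F18 = 1111100011000
→ AND → 1111100011000 = 7960
→ shifted right by 3 → 0001111100011 = 995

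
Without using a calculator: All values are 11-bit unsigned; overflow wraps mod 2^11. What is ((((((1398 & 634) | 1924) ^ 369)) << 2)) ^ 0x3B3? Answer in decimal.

431

1398 = 10101110110
634 = 01001111010
→ & → 00001110010 = 114
1924 = 11110000100
→ | → 11111110110 = 2038
369 = 00101110001
→ ^ → 11010000111 = 1671
→ << 2 (mod 2^11) → 01000011100 = 540
0x3B3 = 01110110011
→ ^ → 00110101111 = 431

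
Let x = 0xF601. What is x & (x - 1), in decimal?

x = 1111011000000001 = 62977
x - 1 = 1111011000000000
AND   = 1111011000000000 = 62976
(x & (x - 1) clears the lowest set bit of x.)

62976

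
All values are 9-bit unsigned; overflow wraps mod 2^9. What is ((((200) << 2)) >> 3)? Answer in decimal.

36

200 = 011001000
→ << 2 (mod 2^9) → 100100000 = 288
→ >> 3 → 000100100 = 36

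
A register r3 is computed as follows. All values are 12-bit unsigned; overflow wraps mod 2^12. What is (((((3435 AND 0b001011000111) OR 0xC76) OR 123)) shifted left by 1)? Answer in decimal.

3435 = 110101101011
0b001011000111 = 001011000111
→ AND → 000001000011 = 67
0xC76 = 110001110110
→ OR → 110001110111 = 3191
123 = 000001111011
→ OR → 110001111111 = 3199
→ shifted left by 1 (mod 2^12) → 100011111110 = 2302

2302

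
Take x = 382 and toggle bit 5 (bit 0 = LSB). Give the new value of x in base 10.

350

x = 000101111110
bit 5 is currently 1; toggle it via x ^ (1 << 5) = x ^ 32
→ 000101011110 = 350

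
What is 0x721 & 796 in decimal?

0x721 = 11100100001
796 = 01100011100
AND → 01100000000 = 768

768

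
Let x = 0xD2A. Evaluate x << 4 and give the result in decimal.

0xD2A = 0000110100101010
shift left by 4 → 1101001010100000 = 53920
(equivalently, 3370 × 2^4 = 3370 × 16)

53920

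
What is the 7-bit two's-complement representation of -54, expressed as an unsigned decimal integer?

74

54 in 7 bits: 0110110
Invert: 1001001
Add 1:  1001010 = 74
(Check: 2^7 - 54 = 128 - 54 = 74.)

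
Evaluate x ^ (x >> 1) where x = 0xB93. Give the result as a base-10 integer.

3674

x = 101110010011 = 2963
x>>1 = 010111001001
XOR  = 111001011010 = 3674
(x ^ (x >> 1) gives the standard binary-reflected Gray code of x.)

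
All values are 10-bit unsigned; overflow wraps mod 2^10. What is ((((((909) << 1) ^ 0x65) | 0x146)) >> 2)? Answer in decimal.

223

909 = 1110001101
→ << 1 (mod 2^10) → 1100011010 = 794
0x65 = 0001100101
→ ^ → 1101111111 = 895
0x146 = 0101000110
→ | → 1101111111 = 895
→ >> 2 → 0011011111 = 223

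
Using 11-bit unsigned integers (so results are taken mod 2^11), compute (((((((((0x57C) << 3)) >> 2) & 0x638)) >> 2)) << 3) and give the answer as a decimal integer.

112

0x57C = 10101111100
→ << 3 (mod 2^11) → 01111100000 = 992
→ >> 2 → 00011111000 = 248
0x638 = 11000111000
→ & → 00000111000 = 56
→ >> 2 → 00000001110 = 14
→ << 3 (mod 2^11) → 00001110000 = 112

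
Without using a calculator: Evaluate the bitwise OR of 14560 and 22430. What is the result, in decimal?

32766

14560 = 011100011100000
22430 = 101011110011110
 OR → 111111111111110 = 32766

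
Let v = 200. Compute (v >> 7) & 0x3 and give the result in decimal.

v = 000011001000
Shift right by 7: 00001
Mask low 2 bits: 01 = 1

1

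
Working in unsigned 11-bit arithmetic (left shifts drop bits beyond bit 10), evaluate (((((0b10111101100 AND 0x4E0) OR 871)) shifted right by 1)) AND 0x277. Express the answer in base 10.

0b10111101100 = 10111101100
0x4E0 = 10011100000
→ AND → 10011100000 = 1248
871 = 01101100111
→ OR → 11111100111 = 2023
→ shifted right by 1 → 01111110011 = 1011
0x277 = 01001110111
→ AND → 01001110011 = 627

627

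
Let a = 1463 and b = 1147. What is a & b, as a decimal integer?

1075

1463 = 10110110111
1147 = 10001111011
AND → 10000110011 = 1075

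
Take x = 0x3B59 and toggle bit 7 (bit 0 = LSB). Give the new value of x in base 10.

x = 11101101011001
bit 7 is currently 0; toggle it via x ^ (1 << 7) = x ^ 128
→ 11101111011001 = 15321

15321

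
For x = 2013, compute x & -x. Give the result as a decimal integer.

1

x = 11111011101 = 2013
-x (two's complement) = …00000100011
AND   = 00000000001 = 1
(x & -x isolates the lowest set bit of x.)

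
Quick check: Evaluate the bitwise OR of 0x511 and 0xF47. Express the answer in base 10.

0x511 = 010100010001
0xF47 = 111101000111
 OR → 111101010111 = 3927

3927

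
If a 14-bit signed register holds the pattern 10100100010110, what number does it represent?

-5866

pattern = 10100100010110 (MSB is 1 ⇒ negative)
Invert: 01011011101001, add 1 → 01011011101010 = 5866, so the value is -5866.
(Equivalently: 10518 - 2^14 = 10518 - 16384 = -5866.)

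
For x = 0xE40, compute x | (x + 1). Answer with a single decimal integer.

3649

x = 111001000000 = 3648
x + 1 = 111001000001
OR    = 111001000001 = 3649
(x | (x + 1) sets the lowest cleared bit.)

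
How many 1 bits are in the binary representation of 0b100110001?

4

n = 100110001
Count the 1s: 1 + 1 + 1 + 1 = 4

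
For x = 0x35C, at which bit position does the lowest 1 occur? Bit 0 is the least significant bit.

0x35C = 1101011100
Trailing zeros: 2, so the lowest set bit is bit 2 (value 4).

2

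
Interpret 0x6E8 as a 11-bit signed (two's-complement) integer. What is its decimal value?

-280

pattern = 11011101000 (MSB is 1 ⇒ negative)
Invert: 00100010111, add 1 → 00100011000 = 280, so the value is -280.
(Equivalently: 1768 - 2^11 = 1768 - 2048 = -280.)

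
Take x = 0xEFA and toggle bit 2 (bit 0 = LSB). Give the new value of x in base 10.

x = 0111011111010
bit 2 is currently 0; toggle it via x ^ (1 << 2) = x ^ 4
→ 0111011111110 = 3838

3838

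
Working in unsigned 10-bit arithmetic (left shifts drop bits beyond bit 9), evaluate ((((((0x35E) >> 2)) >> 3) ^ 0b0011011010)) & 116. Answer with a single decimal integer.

64

0x35E = 1101011110
→ >> 2 → 0011010111 = 215
→ >> 3 → 0000011010 = 26
0b0011011010 = 0011011010
→ ^ → 0011000000 = 192
116 = 0001110100
→ & → 0001000000 = 64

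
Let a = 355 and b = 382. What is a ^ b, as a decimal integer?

29

355 = 101100011
382 = 101111110
XOR → 000011101 = 29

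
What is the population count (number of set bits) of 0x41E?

0x41E = 10000011110
Count the 1s: 1 + 1 + 1 + 1 + 1 = 5

5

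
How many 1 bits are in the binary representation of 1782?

8

1782 = 11011110110
Count the 1s: 1 + 1 + 1 + 1 + 1 + 1 + 1 + 1 = 8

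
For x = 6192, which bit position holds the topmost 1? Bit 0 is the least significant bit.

6192 = 1100000110000
The topmost 1 is at position 12 (since 2^12 = 4096 ≤ 6192 < 8192).

12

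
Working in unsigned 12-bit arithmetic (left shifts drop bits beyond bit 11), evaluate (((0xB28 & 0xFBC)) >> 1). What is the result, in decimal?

0xB28 = 101100101000
0xFBC = 111110111100
→ & → 101100101000 = 2856
→ >> 1 → 010110010100 = 1428

1428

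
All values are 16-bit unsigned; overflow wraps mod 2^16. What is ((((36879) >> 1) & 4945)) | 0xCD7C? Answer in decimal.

52605

36879 = 1001000000001111
→ >> 1 → 0100100000000111 = 18439
4945 = 0001001101010001
→ & → 0000000000000001 = 1
0xCD7C = 1100110101111100
→ | → 1100110101111101 = 52605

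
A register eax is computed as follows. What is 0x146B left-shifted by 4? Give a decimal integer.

83632

0x146B = 00001010001101011
shift left by 4 → 10100011010110000 = 83632
(equivalently, 5227 × 2^4 = 5227 × 16)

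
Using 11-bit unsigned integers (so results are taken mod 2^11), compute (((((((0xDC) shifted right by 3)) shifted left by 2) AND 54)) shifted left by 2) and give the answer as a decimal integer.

144

0xDC = 00011011100
→ shifted right by 3 → 00000011011 = 27
→ shifted left by 2 (mod 2^11) → 00001101100 = 108
54 = 00000110110
→ AND → 00000100100 = 36
→ shifted left by 2 (mod 2^11) → 00010010000 = 144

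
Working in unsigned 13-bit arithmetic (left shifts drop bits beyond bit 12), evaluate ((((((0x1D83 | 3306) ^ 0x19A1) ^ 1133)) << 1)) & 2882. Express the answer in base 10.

0x1D83 = 1110110000011
3306 = 0110011101010
→ | → 1110111101011 = 7659
0x19A1 = 1100110100001
→ ^ → 0010001001010 = 1098
1133 = 0010001101101
→ ^ → 0000000100111 = 39
→ << 1 (mod 2^13) → 0000001001110 = 78
2882 = 0101101000010
→ & → 0000001000010 = 66

66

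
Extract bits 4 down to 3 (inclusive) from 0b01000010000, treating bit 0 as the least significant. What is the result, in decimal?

2

v = 01000010000
Shift right by 3: 01000010
Mask low 2 bits: 10 = 2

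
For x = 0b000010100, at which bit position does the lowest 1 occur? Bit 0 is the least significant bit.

0b000010100 = 10100
Trailing zeros: 2, so the lowest set bit is bit 2 (value 4).

2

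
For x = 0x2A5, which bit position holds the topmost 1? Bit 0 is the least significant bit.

9

0x2A5 = 1010100101
The topmost 1 is at position 9 (since 2^9 = 512 ≤ 677 < 1024).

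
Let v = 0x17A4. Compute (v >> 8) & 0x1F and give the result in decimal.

v = 001011110100100
Shift right by 8: 0010111
Mask low 5 bits: 10111 = 23

23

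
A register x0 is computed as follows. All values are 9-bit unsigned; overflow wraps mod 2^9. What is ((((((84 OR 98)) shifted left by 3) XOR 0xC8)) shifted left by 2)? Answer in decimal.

480

84 = 001010100
98 = 001100010
→ OR → 001110110 = 118
→ shifted left by 3 (mod 2^9) → 110110000 = 432
0xC8 = 011001000
→ XOR → 101111000 = 376
→ shifted left by 2 (mod 2^9) → 111100000 = 480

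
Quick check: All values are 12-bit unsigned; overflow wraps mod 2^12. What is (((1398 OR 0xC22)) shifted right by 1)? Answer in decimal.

1398 = 010101110110
0xC22 = 110000100010
→ OR → 110101110110 = 3446
→ shifted right by 1 → 011010111011 = 1723

1723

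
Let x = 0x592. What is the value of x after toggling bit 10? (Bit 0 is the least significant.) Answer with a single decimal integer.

402

x = 10110010010
bit 10 is currently 1; toggle it via x ^ (1 << 10) = x ^ 1024
→ 00110010010 = 402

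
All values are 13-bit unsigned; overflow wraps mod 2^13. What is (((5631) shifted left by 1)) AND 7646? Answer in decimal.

5631 = 1010111111111
→ shifted left by 1 (mod 2^13) → 0101111111110 = 3070
7646 = 1110111011110
→ AND → 0100111011110 = 2526

2526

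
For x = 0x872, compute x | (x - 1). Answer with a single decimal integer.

x = 100001110010 = 2162
x - 1 = 100001110001
OR    = 100001110011 = 2163
(x | (x - 1) sets all bits below the lowest set bit.)

2163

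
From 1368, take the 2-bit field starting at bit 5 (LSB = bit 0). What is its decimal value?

2

v = 010101011000
Shift right by 5: 0101010
Mask low 2 bits: 10 = 2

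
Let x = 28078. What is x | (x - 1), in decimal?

28079

x = 110110110101110 = 28078
x - 1 = 110110110101101
OR    = 110110110101111 = 28079
(x | (x - 1) sets all bits below the lowest set bit.)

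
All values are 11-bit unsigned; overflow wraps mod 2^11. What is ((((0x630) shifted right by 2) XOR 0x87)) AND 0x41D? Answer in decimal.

9

0x630 = 11000110000
→ shifted right by 2 → 00110001100 = 396
0x87 = 00010000111
→ XOR → 00100001011 = 267
0x41D = 10000011101
→ AND → 00000001001 = 9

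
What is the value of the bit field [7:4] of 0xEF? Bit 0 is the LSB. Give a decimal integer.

14

v = 011101111
Shift right by 4: 01110
Mask low 4 bits: 1110 = 14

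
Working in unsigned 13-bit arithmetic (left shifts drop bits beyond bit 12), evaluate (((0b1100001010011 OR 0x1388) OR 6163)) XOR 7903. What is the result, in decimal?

0b1100001010011 = 1100001010011
0x1388 = 1001110001000
→ OR → 1101111011011 = 7131
6163 = 1100000010011
→ OR → 1101111011011 = 7131
7903 = 1111011011111
→ XOR → 0010100000100 = 1284

1284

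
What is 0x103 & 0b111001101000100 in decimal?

0x103 = 000000100000011
b = 111001101000100
AND → 000000100000000 = 256

256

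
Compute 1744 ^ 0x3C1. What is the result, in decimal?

1744 = 11011010000
0x3C1 = 01111000001
XOR → 10100010001 = 1297

1297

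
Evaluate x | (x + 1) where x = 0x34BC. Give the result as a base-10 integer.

13501

x = 11010010111100 = 13500
x + 1 = 11010010111101
OR    = 11010010111101 = 13501
(x | (x + 1) sets the lowest cleared bit.)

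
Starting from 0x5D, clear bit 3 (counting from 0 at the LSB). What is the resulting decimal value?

x = 0001011101
bit 3 is currently 1; clear it via x & ~(1 << 3) = x & ~8
→ 0001010101 = 85

85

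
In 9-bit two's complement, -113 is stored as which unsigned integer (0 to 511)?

399

113 in 9 bits: 001110001
Invert: 110001110
Add 1:  110001111 = 399
(Check: 2^9 - 113 = 512 - 113 = 399.)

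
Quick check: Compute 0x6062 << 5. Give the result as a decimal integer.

789568

0x6062 = 00000110000001100010
shift left by 5 → 11000000110001000000 = 789568
(equivalently, 24674 × 2^5 = 24674 × 32)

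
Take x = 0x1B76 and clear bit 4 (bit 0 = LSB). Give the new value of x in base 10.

x = 001101101110110
bit 4 is currently 1; clear it via x & ~(1 << 4) = x & ~16
→ 001101101100110 = 7014

7014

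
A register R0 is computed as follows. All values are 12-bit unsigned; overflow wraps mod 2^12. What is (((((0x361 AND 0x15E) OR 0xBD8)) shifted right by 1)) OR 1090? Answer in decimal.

1518

0x361 = 001101100001
0x15E = 000101011110
→ AND → 000101000000 = 320
0xBD8 = 101111011000
→ OR → 101111011000 = 3032
→ shifted right by 1 → 010111101100 = 1516
1090 = 010001000010
→ OR → 010111101110 = 1518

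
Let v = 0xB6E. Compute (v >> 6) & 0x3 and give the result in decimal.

v = 101101101110
Shift right by 6: 101101
Mask low 2 bits: 01 = 1

1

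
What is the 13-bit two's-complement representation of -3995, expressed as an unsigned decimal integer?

3995 in 13 bits: 0111110011011
Invert: 1000001100100
Add 1:  1000001100101 = 4197
(Check: 2^13 - 3995 = 8192 - 3995 = 4197.)

4197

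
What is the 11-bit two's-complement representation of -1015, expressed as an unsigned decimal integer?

1033

1015 in 11 bits: 01111110111
Invert: 10000001000
Add 1:  10000001001 = 1033
(Check: 2^11 - 1015 = 2048 - 1015 = 1033.)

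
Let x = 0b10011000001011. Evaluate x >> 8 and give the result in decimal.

38

x = 10011000001011
shift right by 8 → 00000000100110 = 38
(equivalently, floor(9739 / 256))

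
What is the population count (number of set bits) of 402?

4

402 = 110010010
Count the 1s: 1 + 1 + 1 + 1 = 4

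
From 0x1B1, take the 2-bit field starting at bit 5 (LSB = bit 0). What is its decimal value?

v = 0110110001
Shift right by 5: 01101
Mask low 2 bits: 01 = 1

1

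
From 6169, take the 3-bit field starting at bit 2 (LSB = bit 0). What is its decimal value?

6

v = 1100000011001
Shift right by 2: 11000000110
Mask low 3 bits: 110 = 6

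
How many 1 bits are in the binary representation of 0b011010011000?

5

n = 11010011000
Count the 1s: 1 + 1 + 1 + 1 + 1 = 5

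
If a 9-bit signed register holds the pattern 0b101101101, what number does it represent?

-147

pattern = 101101101 (MSB is 1 ⇒ negative)
Invert: 010010010, add 1 → 010010011 = 147, so the value is -147.
(Equivalently: 365 - 2^9 = 365 - 512 = -147.)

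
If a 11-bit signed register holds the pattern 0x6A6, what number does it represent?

-346

pattern = 11010100110 (MSB is 1 ⇒ negative)
Invert: 00101011001, add 1 → 00101011010 = 346, so the value is -346.
(Equivalently: 1702 - 2^11 = 1702 - 2048 = -346.)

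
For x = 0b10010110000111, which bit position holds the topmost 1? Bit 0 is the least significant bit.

13

0b10010110000111 = 10010110000111
The topmost 1 is at position 13 (since 2^13 = 8192 ≤ 9607 < 16384).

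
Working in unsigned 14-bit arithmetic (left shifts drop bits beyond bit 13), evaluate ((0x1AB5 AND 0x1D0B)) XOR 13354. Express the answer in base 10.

11307

0x1AB5 = 01101010110101
0x1D0B = 01110100001011
→ AND → 01100000000001 = 6145
13354 = 11010000101010
→ XOR → 10110000101011 = 11307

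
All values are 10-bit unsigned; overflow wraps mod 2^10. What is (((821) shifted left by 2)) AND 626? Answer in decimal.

80

821 = 1100110101
→ shifted left by 2 (mod 2^10) → 0011010100 = 212
626 = 1001110010
→ AND → 0001010000 = 80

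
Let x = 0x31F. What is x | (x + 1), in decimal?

x = 1100011111 = 799
x + 1 = 1100100000
OR    = 1100111111 = 831
(x | (x + 1) sets the lowest cleared bit.)

831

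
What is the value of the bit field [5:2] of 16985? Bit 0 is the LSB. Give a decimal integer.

6

v = 0100001001011001
Shift right by 2: 01000010010110
Mask low 4 bits: 0110 = 6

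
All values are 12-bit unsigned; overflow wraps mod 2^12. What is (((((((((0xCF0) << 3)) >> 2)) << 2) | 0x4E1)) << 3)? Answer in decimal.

0xCF0 = 110011110000
→ << 3 (mod 2^12) → 011110000000 = 1920
→ >> 2 → 000111100000 = 480
→ << 2 (mod 2^12) → 011110000000 = 1920
0x4E1 = 010011100001
→ | → 011111100001 = 2017
→ << 3 (mod 2^12) → 111100001000 = 3848

3848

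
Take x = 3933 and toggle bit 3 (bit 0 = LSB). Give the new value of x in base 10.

3925

x = 111101011101
bit 3 is currently 1; toggle it via x ^ (1 << 3) = x ^ 8
→ 111101010101 = 3925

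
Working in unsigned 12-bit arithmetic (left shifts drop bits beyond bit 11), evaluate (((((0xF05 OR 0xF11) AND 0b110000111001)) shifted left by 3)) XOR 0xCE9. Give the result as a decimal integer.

3169

0xF05 = 111100000101
0xF11 = 111100010001
→ OR → 111100010101 = 3861
0b110000111001 = 110000111001
→ AND → 110000010001 = 3089
→ shifted left by 3 (mod 2^12) → 000010001000 = 136
0xCE9 = 110011101001
→ XOR → 110001100001 = 3169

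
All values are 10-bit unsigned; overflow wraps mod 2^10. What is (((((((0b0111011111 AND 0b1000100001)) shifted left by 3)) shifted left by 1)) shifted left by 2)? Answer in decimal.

64

0b0111011111 = 0111011111
0b1000100001 = 1000100001
→ AND → 0000000001 = 1
→ shifted left by 3 (mod 2^10) → 0000001000 = 8
→ shifted left by 1 (mod 2^10) → 0000010000 = 16
→ shifted left by 2 (mod 2^10) → 0001000000 = 64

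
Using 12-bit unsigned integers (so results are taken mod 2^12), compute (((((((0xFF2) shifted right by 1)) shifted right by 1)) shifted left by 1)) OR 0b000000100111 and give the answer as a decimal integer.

0xFF2 = 111111110010
→ shifted right by 1 → 011111111001 = 2041
→ shifted right by 1 → 001111111100 = 1020
→ shifted left by 1 (mod 2^12) → 011111111000 = 2040
0b000000100111 = 000000100111
→ OR → 011111111111 = 2047

2047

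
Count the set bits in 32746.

12

32746 = 111111111101010
Count the 1s: 1 + 1 + 1 + 1 + 1 + 1 + 1 + 1 + 1 + 1 + 1 + 1 = 12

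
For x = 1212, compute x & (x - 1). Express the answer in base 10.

x = 10010111100 = 1212
x - 1 = 10010111011
AND   = 10010111000 = 1208
(x & (x - 1) clears the lowest set bit of x.)

1208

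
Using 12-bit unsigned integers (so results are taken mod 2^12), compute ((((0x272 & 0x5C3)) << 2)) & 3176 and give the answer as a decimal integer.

8

0x272 = 001001110010
0x5C3 = 010111000011
→ & → 000001000010 = 66
→ << 2 (mod 2^12) → 000100001000 = 264
3176 = 110001101000
→ & → 000000001000 = 8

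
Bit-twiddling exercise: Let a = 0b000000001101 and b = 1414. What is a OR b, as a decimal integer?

1423

a = 00000001101
1414 = 10110000110
 OR → 10110001111 = 1423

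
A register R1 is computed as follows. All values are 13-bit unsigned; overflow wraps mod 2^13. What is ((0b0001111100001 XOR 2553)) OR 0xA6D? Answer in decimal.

0b0001111100001 = 0001111100001
2553 = 0100111111001
→ XOR → 0101000011000 = 2584
0xA6D = 0101001101101
→ OR → 0101001111101 = 2685

2685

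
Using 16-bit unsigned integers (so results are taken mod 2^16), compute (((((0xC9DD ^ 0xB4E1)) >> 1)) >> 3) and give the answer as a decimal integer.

0xC9DD = 1100100111011101
0xB4E1 = 1011010011100001
→ ^ → 0111110100111100 = 32060
→ >> 1 → 0011111010011110 = 16030
→ >> 3 → 0000011111010011 = 2003

2003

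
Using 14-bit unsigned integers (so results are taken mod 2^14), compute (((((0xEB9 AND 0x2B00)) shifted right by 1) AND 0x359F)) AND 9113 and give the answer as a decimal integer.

256

0xEB9 = 00111010111001
0x2B00 = 10101100000000
→ AND → 00101000000000 = 2560
→ shifted right by 1 → 00010100000000 = 1280
0x359F = 11010110011111
→ AND → 00010100000000 = 1280
9113 = 10001110011001
→ AND → 00000100000000 = 256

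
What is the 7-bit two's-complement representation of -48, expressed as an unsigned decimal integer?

80

48 in 7 bits: 0110000
Invert: 1001111
Add 1:  1010000 = 80
(Check: 2^7 - 48 = 128 - 48 = 80.)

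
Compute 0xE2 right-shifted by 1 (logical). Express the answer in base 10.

0xE2 = 11100010
shift right by 1 → 01110001 = 113
(equivalently, floor(226 / 2))

113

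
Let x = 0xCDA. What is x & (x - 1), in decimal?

x = 110011011010 = 3290
x - 1 = 110011011001
AND   = 110011011000 = 3288
(x & (x - 1) clears the lowest set bit of x.)

3288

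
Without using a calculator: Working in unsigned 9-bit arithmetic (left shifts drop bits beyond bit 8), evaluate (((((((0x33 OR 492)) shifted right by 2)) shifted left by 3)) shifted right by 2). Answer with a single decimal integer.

126

0x33 = 000110011
492 = 111101100
→ OR → 111111111 = 511
→ shifted right by 2 → 001111111 = 127
→ shifted left by 3 (mod 2^9) → 111111000 = 504
→ shifted right by 2 → 001111110 = 126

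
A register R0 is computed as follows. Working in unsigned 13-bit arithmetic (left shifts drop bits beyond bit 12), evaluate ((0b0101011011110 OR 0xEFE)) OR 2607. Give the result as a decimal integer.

0b0101011011110 = 0101011011110
0xEFE = 0111011111110
→ OR → 0111011111110 = 3838
2607 = 0101000101111
→ OR → 0111011111111 = 3839

3839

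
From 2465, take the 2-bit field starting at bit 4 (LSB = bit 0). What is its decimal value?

v = 100110100001
Shift right by 4: 10011010
Mask low 2 bits: 10 = 2

2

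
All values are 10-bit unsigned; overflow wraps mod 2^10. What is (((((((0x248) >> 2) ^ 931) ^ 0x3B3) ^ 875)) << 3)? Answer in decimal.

840

0x248 = 1001001000
→ >> 2 → 0010010010 = 146
931 = 1110100011
→ ^ → 1100110001 = 817
0x3B3 = 1110110011
→ ^ → 0010000010 = 130
875 = 1101101011
→ ^ → 1111101001 = 1001
→ << 3 (mod 2^10) → 1101001000 = 840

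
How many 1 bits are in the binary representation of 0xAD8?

6

0xAD8 = 101011011000
Count the 1s: 1 + 1 + 1 + 1 + 1 + 1 = 6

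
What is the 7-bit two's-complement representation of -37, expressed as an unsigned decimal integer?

37 in 7 bits: 0100101
Invert: 1011010
Add 1:  1011011 = 91
(Check: 2^7 - 37 = 128 - 37 = 91.)

91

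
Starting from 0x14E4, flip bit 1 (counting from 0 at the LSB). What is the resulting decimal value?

x = 1010011100100
bit 1 is currently 0; toggle it via x ^ (1 << 1) = x ^ 2
→ 1010011100110 = 5350

5350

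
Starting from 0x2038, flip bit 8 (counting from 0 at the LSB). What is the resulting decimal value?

8504

x = 10000000111000
bit 8 is currently 0; toggle it via x ^ (1 << 8) = x ^ 256
→ 10000100111000 = 8504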